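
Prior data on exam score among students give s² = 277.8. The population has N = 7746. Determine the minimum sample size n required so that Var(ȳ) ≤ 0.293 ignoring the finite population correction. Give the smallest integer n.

949

Without fpc, n₀ = s²/D = 277.8/0.293 = 948.1229.
Rounding up, n = 949.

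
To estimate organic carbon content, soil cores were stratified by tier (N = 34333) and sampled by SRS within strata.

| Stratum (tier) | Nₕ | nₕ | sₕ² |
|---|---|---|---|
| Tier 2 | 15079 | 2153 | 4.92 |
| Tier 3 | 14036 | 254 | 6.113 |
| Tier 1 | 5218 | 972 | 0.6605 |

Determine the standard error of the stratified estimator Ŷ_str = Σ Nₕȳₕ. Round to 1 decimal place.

Var(Ŷ_str) = Σₕ Nₕ²(1 − fₕ)sₕ²/nₕ.
Tier 2: 15079²·(1 − 2153/15079)·4.92/2153 = 445407.75.
Tier 3: 14036²·(1 − 254/14036)·6.113/254 = 4.6556067 × 10^6.
Tier 1: 5218²·(1 − 972/5218)·0.6605/972 = 15055.342.
Sum = 5.1160698 × 10^6.
SE = √(5.1160698 × 10^6) = 2261.9.

2261.9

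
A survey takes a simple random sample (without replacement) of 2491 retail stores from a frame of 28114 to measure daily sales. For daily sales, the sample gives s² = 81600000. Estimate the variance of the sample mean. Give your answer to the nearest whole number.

29855

Under SRS without replacement, Var(ȳ) = (1 − f)·s²/n with f = n/N = 2491/28114 = 0.08860354.
Var(ȳ) = (1 − 0.08860354)·81600000/2491 = 0.91139646·32757.929 = 29855.46.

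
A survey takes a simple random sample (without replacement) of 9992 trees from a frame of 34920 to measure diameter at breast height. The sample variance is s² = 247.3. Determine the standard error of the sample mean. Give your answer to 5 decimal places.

Under SRS without replacement, Var(ȳ) = (1 − f)·s²/n with f = n/N = 9992/34920 = 0.28613975.
Var(ȳ) = (1 − 0.28613975)·247.3/9992 = 0.71386025·0.0247498 = 0.017667898.
SE(ȳ) = √(0.017667898) = 0.13292.

0.13292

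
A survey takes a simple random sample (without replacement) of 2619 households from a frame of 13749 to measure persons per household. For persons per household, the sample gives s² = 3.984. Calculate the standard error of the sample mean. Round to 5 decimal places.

0.03509

Under SRS without replacement, Var(ȳ) = (1 − f)·s²/n with f = n/N = 2619/13749 = 0.19048658.
Var(ȳ) = (1 − 0.19048658)·3.984/2619 = 0.80951342·0.0015211913 = 0.0012314248.
SE(ȳ) = √(0.0012314248) = 0.03509.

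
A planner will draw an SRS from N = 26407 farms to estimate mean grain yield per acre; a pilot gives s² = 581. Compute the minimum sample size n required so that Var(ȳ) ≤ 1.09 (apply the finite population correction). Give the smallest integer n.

Without fpc, n₀ = s²/D = 581/1.09 = 533.0275.
With fpc, (1 − n/N)·s²/n ≤ D requires n ≥ n₀/(1 + n₀/N) = 533.0275/(1 + 533.0275/26407) = 522.4812.
Rounding up, n = 523.

523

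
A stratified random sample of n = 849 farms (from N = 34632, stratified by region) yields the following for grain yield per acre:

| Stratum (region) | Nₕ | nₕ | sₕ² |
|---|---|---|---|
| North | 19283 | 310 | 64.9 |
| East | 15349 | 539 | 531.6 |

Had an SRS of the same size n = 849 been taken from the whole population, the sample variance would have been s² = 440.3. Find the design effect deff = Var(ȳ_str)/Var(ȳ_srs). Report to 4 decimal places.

Var(ȳ_str) = Σ Wₕ²(1−fₕ)sₕ²/nₕ with Wₕ = Nₕ/34632:
  North: (19283/34632)²·(1−310/19283)·64.9/310 = 0.063861404
  East: (15349/34632)²·(1−539/15349)·531.6/539 = 0.18692879
  → Var(ȳ_str) = 0.25079019.
Var(ȳ_srs) = (1 − 849/34632)·440.3/849 = 0.50589645.
deff = 0.25079019 / 0.50589645 = 0.4957.

0.4957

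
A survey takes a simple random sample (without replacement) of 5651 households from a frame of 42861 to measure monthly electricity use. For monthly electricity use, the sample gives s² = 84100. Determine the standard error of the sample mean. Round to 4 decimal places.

3.5945

Under SRS without replacement, Var(ȳ) = (1 − f)·s²/n with f = n/N = 5651/42861 = 0.13184480.
Var(ȳ) = (1 − 0.13184480)·84100/5651 = 0.86815520·14.882322 = 12.920165.
SE(ȳ) = √(12.920165) = 3.5945.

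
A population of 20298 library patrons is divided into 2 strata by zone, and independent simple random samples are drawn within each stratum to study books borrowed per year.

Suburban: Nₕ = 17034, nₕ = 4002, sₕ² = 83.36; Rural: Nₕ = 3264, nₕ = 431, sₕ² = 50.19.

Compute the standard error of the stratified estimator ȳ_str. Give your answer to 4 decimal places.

0.1176

Var(ȳ_str) = Σₕ Wₕ²(1 − fₕ)sₕ²/nₕ with Wₕ = Nₕ/N, N = 20298.
Suburban: Wₕ = 0.83919598; term = 0.83919598²·(1 − 0.23494188)·83.36/4002 = 0.011222816.
Rural: Wₕ = 0.16080402; term = 0.16080402²·(1 − 0.13204657)·50.19/431 = 0.002613546.
Sum = 0.013836362.
SE = √(0.013836362) = 0.1176.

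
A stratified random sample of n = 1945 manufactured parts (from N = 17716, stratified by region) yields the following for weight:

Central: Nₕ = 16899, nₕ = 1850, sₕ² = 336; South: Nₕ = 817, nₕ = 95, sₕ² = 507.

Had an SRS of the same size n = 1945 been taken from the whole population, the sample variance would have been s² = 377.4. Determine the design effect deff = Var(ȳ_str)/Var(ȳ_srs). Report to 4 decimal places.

0.9100

Var(ȳ_str) = Σ Wₕ²(1−fₕ)sₕ²/nₕ with Wₕ = Nₕ/17716:
  Central: (16899/17716)²·(1−1850/16899)·336/1850 = 0.14716511
  South: (817/17716)²·(1−95/817)·507/95 = 0.010030262
  → Var(ȳ_str) = 0.15719537.
Var(ȳ_srs) = (1 − 1945/17716)·377.4/1945 = 0.17273321.
deff = 0.15719537 / 0.17273321 = 0.9100.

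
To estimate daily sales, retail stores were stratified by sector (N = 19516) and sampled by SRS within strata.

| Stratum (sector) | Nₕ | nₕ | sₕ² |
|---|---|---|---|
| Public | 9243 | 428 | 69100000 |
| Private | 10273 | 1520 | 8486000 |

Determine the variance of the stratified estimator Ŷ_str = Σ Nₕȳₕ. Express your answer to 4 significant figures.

Var(Ŷ_str) = Σₕ Nₕ²(1 − fₕ)sₕ²/nₕ.
Public: 9243²·(1 − 428/9243)·69100000/428 = 1.3154355 × 10^13.
Private: 10273²·(1 − 1520/10273)·8486000/1520 = 5.0201149 × 10^11.
Sum = 1.3656366 × 10^13.

1.366 × 10^13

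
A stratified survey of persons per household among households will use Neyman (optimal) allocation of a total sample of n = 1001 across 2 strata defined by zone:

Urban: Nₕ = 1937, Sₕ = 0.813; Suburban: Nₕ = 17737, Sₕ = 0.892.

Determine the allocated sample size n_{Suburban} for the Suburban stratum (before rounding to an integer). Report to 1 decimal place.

910.4

Neyman allocation: nₕ = n·NₕSₕ / Σⱼ NⱼSⱼ.
Σ NⱼSⱼ = 1937·0.813 + 17737·0.892 = 17396.185.
n_{Suburban} = 1001·17737·0.892 / 17396.185 = 910.4.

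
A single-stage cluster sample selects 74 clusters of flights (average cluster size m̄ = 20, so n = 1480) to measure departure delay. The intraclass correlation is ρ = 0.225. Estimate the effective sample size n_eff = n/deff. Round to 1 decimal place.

280.6

deff = 1 + (20 − 1)·0.225 = 1 + 4.275 = 5.275.
n_eff = 1480 / 5.275 = 280.6.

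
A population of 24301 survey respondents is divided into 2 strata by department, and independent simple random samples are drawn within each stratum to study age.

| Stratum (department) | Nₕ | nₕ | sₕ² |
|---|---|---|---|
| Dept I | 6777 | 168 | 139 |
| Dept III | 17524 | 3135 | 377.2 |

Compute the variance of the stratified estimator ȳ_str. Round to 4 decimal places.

0.1141

Var(ȳ_str) = Σₕ Wₕ²(1 − fₕ)sₕ²/nₕ with Wₕ = Nₕ/N, N = 24301.
Dept I: Wₕ = 0.27887741; term = 0.27887741²·(1 − 0.02478973)·139/168 = 0.062752418.
Dept III: Wₕ = 0.72112259; term = 0.72112259²·(1 − 0.17889751)·377.2/3135 = 0.051374748.
Sum = 0.11412717.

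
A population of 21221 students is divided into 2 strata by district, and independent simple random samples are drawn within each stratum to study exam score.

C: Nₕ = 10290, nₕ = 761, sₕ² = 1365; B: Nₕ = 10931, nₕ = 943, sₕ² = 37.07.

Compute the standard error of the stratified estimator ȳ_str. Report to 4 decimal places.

Var(ȳ_str) = Σₕ Wₕ²(1 − fₕ)sₕ²/nₕ with Wₕ = Nₕ/N, N = 21221.
C: Wₕ = 0.48489704; term = 0.48489704²·(1 − 0.07395530)·1365/761 = 0.39055213.
B: Wₕ = 0.51510296; term = 0.51510296²·(1 − 0.08626841)·37.07/943 = 0.0095305427.
Sum = 0.40008267.
SE = √(0.40008267) = 0.6325.

0.6325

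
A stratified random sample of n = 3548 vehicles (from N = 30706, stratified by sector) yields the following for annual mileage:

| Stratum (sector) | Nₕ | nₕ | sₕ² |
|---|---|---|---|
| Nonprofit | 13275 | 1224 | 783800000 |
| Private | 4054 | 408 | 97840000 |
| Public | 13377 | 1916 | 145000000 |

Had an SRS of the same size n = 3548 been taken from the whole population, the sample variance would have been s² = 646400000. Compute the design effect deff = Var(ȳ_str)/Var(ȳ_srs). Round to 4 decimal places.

Var(ȳ_str) = Σ Wₕ²(1−fₕ)sₕ²/nₕ with Wₕ = Nₕ/30706:
  Nonprofit: (13275/30706)²·(1−1224/13275)·783800000/1224 = 108651.31
  Private: (4054/30706)²·(1−408/4054)·97840000/408 = 3759.3278
  Public: (13377/30706)²·(1−1916/13377)·145000000/1916 = 12305.726
  → Var(ȳ_str) = 124716.36.
Var(ȳ_srs) = (1 − 3548/30706)·646400000/3548 = 161135.89.
deff = 124716.36 / 161135.89 = 0.7740.

0.7740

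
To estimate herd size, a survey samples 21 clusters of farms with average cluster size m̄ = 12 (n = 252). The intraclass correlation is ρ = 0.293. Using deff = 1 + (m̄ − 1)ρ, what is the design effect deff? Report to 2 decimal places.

deff = 1 + (12 − 1)·0.293 = 1 + 3.223 = 4.223.

4.22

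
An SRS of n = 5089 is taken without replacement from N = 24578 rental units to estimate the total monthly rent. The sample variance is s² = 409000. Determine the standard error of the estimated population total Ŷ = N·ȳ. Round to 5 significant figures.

Var(Ŷ) = N²·Var(ȳ) = N²·(1 − n/N)·s²/n.
f = 5089/24578 = 0.20705509; Var(ȳ) = 0.79294491·409000/5089 = 63.728526.
Var(Ŷ) = 24578² · 63.728526 = 3.8497006 × 10^10.
SE(Ŷ) = √(3.8497006 × 10^10) = 196210.

196210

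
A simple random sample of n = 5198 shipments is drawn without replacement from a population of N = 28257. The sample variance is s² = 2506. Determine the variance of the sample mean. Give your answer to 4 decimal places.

0.3934

Under SRS without replacement, Var(ȳ) = (1 − f)·s²/n with f = n/N = 5198/28257 = 0.18395442.
Var(ȳ) = (1 − 0.18395442)·2506/5198 = 0.81604558·0.4821085 = 0.39342251.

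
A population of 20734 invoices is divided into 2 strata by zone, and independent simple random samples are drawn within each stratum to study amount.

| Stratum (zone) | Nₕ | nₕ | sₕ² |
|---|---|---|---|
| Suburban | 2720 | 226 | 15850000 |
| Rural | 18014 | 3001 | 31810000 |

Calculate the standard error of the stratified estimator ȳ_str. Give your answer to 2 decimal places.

Var(ȳ_str) = Σₕ Wₕ²(1 − fₕ)sₕ²/nₕ with Wₕ = Nₕ/N, N = 20734.
Suburban: Wₕ = 0.13118549; term = 0.13118549²·(1 − 0.08308824)·15850000/226 = 1106.6747.
Rural: Wₕ = 0.86881451; term = 0.86881451²·(1 − 0.16659265)·31810000/3001 = 6668.2078.
Sum = 7774.8825.
SE = √(7774.8825) = 88.18.

88.18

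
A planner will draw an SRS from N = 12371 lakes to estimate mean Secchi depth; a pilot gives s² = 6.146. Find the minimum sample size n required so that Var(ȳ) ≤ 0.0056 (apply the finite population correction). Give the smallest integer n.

1009

Without fpc, n₀ = s²/D = 6.146/0.0056 = 1097.5000.
With fpc, (1 − n/N)·s²/n ≤ D requires n ≥ n₀/(1 + n₀/N) = 1097.5000/(1 + 1097.5000/12371) = 1008.0686.
Rounding up, n = 1009.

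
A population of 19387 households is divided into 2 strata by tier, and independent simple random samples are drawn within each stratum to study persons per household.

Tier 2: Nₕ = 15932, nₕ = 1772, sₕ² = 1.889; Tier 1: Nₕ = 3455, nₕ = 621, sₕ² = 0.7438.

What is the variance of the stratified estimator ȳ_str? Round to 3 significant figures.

Var(ȳ_str) = Σₕ Wₕ²(1 − fₕ)sₕ²/nₕ with Wₕ = Nₕ/N, N = 19387.
Tier 2: Wₕ = 0.82178780; term = 0.82178780²·(1 − 0.11122270)·1.889/1772 = 6.3985353 × 10^-4.
Tier 1: Wₕ = 0.17821220; term = 0.17821220²·(1 − 0.17973951)·0.7438/621 = 3.1202634 × 10^-5.
Sum = 6.7105616 × 10^-4.

6.71 × 10^-4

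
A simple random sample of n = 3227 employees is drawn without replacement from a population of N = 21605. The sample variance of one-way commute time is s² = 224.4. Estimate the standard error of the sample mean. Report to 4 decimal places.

0.2432

Under SRS without replacement, Var(ȳ) = (1 − f)·s²/n with f = n/N = 3227/21605 = 0.14936357.
Var(ȳ) = (1 − 0.14936357)·224.4/3227 = 0.85063643·0.069538271 = 0.059151786.
SE(ȳ) = √(0.059151786) = 0.2432.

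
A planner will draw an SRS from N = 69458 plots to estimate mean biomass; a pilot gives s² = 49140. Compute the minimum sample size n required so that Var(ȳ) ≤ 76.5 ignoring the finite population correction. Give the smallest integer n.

643

Without fpc, n₀ = s²/D = 49140/76.5 = 642.3529.
Rounding up, n = 643.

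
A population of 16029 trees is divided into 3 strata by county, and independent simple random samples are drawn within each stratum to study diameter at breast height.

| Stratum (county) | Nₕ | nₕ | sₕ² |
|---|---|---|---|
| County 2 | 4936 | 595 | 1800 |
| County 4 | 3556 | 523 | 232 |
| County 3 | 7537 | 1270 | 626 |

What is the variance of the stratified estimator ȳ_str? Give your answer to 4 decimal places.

Var(ȳ_str) = Σₕ Wₕ²(1 − fₕ)sₕ²/nₕ with Wₕ = Nₕ/N, N = 16029.
County 2: Wₕ = 0.30794186; term = 0.30794186²·(1 − 0.12054295)·1800/595 = 0.2522944.
County 4: Wₕ = 0.22184790; term = 0.22184790²·(1 − 0.14707537)·232/523 = 0.018621197.
County 3: Wₕ = 0.47021024; term = 0.47021024²·(1 − 0.16850206)·626/1270 = 0.090618311.
Sum = 0.36153391.

0.3615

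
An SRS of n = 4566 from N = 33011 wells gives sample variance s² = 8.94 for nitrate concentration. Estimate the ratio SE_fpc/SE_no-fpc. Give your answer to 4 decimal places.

0.9283

f = n/N = 4566/33011 = 0.13831753.
SE_no-fpc = √(s²/n) = 0.04424873; SE_fpc = √((1−f)s²/n) = 0.041074703.
Ratio = √(1−f) = 0.92826853.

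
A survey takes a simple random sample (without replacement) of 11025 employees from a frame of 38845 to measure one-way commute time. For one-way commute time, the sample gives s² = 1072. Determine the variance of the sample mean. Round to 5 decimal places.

Under SRS without replacement, Var(ȳ) = (1 − f)·s²/n with f = n/N = 11025/38845 = 0.28382031.
Var(ȳ) = (1 − 0.28382031)·1072/11025 = 0.71617969·0.09723356 = 0.069636701.

0.06964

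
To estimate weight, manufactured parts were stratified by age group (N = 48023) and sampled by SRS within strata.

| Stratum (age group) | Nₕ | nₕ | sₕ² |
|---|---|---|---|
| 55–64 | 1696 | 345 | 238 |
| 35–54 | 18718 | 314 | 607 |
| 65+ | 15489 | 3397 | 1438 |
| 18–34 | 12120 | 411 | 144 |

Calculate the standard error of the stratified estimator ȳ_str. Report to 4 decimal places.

0.5877

Var(ȳ_str) = Σₕ Wₕ²(1 − fₕ)sₕ²/nₕ with Wₕ = Nₕ/N, N = 48023.
55–64: Wₕ = 0.03531641; term = 0.03531641²·(1 − 0.20341981)·238/345 = 6.8539429 × 10^-4.
35–54: Wₕ = 0.38977157; term = 0.38977157²·(1 − 0.01677530)·607/314 = 0.28875674.
65+: Wₕ = 0.32253295; term = 0.32253295²·(1 − 0.21931693)·1438/3397 = 0.034378449.
18–34: Wₕ = 0.25237907; term = 0.25237907²·(1 − 0.03391089)·144/411 = 0.02155979.
Sum = 0.34538037.
SE = √(0.34538037) = 0.5877.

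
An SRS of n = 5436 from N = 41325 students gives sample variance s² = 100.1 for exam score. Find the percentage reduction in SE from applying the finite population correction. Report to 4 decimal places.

6.8089

f = n/N = 5436/41325 = 0.13154265.
SE_no-fpc = √(s²/n) = 0.13569921; SE_fpc = √((1−f)s²/n) = 0.12645953.
Ratio = √(1−f) = 0.93191059. Reduction = 100·(1 − 0.93191059) = 6.8089%.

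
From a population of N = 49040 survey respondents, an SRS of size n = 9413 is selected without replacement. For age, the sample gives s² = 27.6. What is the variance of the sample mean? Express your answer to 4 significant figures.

0.002369

Under SRS without replacement, Var(ȳ) = (1 − f)·s²/n with f = n/N = 9413/49040 = 0.19194535.
Var(ȳ) = (1 − 0.19194535)·27.6/9413 = 0.80805465·0.0029321152 = 0.0023693093.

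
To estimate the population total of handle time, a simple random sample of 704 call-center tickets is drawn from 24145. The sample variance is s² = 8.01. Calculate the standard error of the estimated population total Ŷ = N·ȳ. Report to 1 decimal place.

Var(Ŷ) = N²·Var(ȳ) = N²·(1 − n/N)·s²/n.
f = 704/24145 = 0.02915718; Var(ȳ) = 0.97084282·8.01/704 = 0.011046095.
Var(Ŷ) = 24145² · 0.011046095 = 6.4396638 × 10^6.
SE(Ŷ) = √(6.4396638 × 10^6) = 2537.6.

2537.6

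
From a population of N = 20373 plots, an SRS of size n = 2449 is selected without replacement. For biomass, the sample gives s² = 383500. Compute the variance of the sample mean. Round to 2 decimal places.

Under SRS without replacement, Var(ȳ) = (1 − f)·s²/n with f = n/N = 2449/20373 = 0.12020812.
Var(ȳ) = (1 − 0.12020812)·383500/2449 = 0.87979188·156.59453 = 137.77059.

137.77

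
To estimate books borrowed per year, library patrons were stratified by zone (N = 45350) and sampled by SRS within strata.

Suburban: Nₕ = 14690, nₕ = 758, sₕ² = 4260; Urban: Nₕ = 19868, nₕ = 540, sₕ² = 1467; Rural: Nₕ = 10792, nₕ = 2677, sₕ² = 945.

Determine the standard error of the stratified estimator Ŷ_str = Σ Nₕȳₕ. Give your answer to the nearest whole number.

47163

Var(Ŷ_str) = Σₕ Nₕ²(1 − fₕ)sₕ²/nₕ.
Suburban: 14690²·(1 − 758/14690)·4260/758 = 1.1502061 × 10^9.
Urban: 19868²·(1 − 540/19868)·1467/540 = 1.0432236 × 10^9.
Rural: 10792²·(1 − 2677/10792)·945/2677 = 3.0915331 × 10^7.
Sum = 2.224345 × 10^9.
SE = √(2.224345 × 10^9) = 47163.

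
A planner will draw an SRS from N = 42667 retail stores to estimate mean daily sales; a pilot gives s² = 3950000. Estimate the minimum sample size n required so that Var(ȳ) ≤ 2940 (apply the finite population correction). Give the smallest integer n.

1303

Without fpc, n₀ = s²/D = 3950000/2940 = 1343.5374.
With fpc, (1 − n/N)·s²/n ≤ D requires n ≥ n₀/(1 + n₀/N) = 1343.5374/(1 + 1343.5374/42667) = 1302.5224.
Rounding up, n = 1303.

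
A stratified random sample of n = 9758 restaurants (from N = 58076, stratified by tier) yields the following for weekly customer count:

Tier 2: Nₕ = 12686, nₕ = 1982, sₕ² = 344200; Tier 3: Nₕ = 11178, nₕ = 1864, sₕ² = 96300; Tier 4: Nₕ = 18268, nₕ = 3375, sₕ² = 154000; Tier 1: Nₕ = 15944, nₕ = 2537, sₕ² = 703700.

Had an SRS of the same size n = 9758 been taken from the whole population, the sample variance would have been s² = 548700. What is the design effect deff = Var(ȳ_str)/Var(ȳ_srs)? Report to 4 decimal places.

0.6380

Var(ȳ_str) = Σ Wₕ²(1−fₕ)sₕ²/nₕ with Wₕ = Nₕ/58076:
  Tier 2: (12686/58076)²·(1−1982/12686)·344200/1982 = 6.9917297
  Tier 3: (11178/58076)²·(1−1864/11178)·96300/1864 = 1.5947306
  Tier 4: (18268/58076)²·(1−3375/18268)·154000/3375 = 3.6806688
  Tier 1: (15944/58076)²·(1−2537/15944)·703700/2537 = 17.579341
  → Var(ȳ_str) = 29.84647.
Var(ȳ_srs) = (1 − 9758/58076)·548700/9758 = 46.78282.
deff = 29.84647 / 46.78282 = 0.6380.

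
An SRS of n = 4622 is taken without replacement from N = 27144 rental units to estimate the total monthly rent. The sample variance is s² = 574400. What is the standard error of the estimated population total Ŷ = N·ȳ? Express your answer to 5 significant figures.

Var(Ŷ) = N²·Var(ȳ) = N²·(1 − n/N)·s²/n.
f = 4622/27144 = 0.17027704; Var(ȳ) = 0.82972296·574400/4622 = 103.11399.
Var(Ŷ) = 27144² · 103.11399 = 7.5974051 × 10^10.
SE(Ŷ) = √(7.5974051 × 10^10) = 275630.

275630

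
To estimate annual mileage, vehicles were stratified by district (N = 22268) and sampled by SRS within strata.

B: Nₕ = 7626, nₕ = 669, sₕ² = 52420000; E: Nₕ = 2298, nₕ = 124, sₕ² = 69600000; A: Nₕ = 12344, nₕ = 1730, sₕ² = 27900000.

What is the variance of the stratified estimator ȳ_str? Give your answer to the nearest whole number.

Var(ȳ_str) = Σₕ Wₕ²(1 − fₕ)sₕ²/nₕ with Wₕ = Nₕ/N, N = 22268.
B: Wₕ = 0.34246452; term = 0.34246452²·(1 − 0.08772620)·52420000/669 = 8383.5369.
E: Wₕ = 0.10319741; term = 0.10319741²·(1 − 0.05395997)·69600000/124 = 5655.0271.
A: Wₕ = 0.55433806; term = 0.55433806²·(1 − 0.14014906)·27900000/1730 = 4261.1878.
Sum = 18299.752.

18300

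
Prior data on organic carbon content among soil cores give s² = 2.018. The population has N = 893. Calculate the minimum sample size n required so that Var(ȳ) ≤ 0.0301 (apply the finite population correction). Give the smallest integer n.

Without fpc, n₀ = s²/D = 2.018/0.0301 = 67.0432.
With fpc, (1 − n/N)·s²/n ≤ D requires n ≥ n₀/(1 + n₀/N) = 67.0432/(1 + 67.0432/893) = 62.3613.
Rounding up, n = 63.

63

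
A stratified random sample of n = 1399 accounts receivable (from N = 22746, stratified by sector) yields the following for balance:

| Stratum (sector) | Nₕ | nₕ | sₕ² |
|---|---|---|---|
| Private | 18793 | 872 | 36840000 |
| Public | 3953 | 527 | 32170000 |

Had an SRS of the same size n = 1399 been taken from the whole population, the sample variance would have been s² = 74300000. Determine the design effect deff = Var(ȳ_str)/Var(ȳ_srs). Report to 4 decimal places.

Var(ȳ_str) = Σ Wₕ²(1−fₕ)sₕ²/nₕ with Wₕ = Nₕ/22746:
  Private: (18793/22746)²·(1−872/18793)·36840000/872 = 27501.186
  Public: (3953/22746)²·(1−527/3953)·32170000/527 = 1597.8814
  → Var(ȳ_str) = 29099.067.
Var(ȳ_srs) = (1 − 1399/22746)·74300000/1399 = 49842.855.
deff = 29099.067 / 49842.855 = 0.5838.

0.5838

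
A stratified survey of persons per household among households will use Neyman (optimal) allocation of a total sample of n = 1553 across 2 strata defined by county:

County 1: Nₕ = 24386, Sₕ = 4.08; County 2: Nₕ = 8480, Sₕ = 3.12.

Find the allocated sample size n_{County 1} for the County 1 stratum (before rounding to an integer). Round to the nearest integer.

1227

Neyman allocation: nₕ = n·NₕSₕ / Σⱼ NⱼSⱼ.
Σ NⱼSⱼ = 24386·4.08 + 8480·3.12 = 125952.48.
n_{County 1} = 1553·24386·4.08 / 125952.48 = 1227.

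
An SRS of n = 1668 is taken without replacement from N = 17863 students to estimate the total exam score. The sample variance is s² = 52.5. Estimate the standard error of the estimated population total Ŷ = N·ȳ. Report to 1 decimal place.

Var(Ŷ) = N²·Var(ȳ) = N²·(1 − n/N)·s²/n.
f = 1668/17863 = 0.09337737; Var(ȳ) = 0.90662263·52.5/1668 = 0.028535784.
Var(Ŷ) = 17863² · 0.028535784 = 9.1053911 × 10^6.
SE(Ŷ) = √(9.1053911 × 10^6) = 3017.5.

3017.5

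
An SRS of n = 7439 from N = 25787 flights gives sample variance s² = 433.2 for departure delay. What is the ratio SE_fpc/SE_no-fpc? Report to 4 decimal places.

0.8435

f = n/N = 7439/25787 = 0.28847869.
SE_no-fpc = √(s²/n) = 0.24131646; SE_fpc = √((1−f)s²/n) = 0.20355459.
Ratio = √(1−f) = 0.84351723.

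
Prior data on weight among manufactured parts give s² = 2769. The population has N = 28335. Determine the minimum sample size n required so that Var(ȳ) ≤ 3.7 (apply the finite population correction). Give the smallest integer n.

730

Without fpc, n₀ = s²/D = 2769/3.7 = 748.3784.
With fpc, (1 − n/N)·s²/n ≤ D requires n ≥ n₀/(1 + n₀/N) = 748.3784/(1 + 748.3784/28335) = 729.1210.
Rounding up, n = 730.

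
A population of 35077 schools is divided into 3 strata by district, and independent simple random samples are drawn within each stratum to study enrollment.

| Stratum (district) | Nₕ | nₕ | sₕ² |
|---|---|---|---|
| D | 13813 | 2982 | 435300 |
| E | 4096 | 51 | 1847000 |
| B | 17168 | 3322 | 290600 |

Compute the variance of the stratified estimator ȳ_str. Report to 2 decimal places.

522.32

Var(ȳ_str) = Σₕ Wₕ²(1 − fₕ)sₕ²/nₕ with Wₕ = Nₕ/N, N = 35077.
D: Wₕ = 0.39379080; term = 0.39379080²·(1 − 0.21588359)·435300/2982 = 17.749769.
E: Wₕ = 0.11677167; term = 0.11677167²·(1 − 0.01245117)·1847000/51 = 487.67479.
B: Wₕ = 0.48943752; term = 0.48943752²·(1 − 0.19349953)·290600/3322 = 16.900328.
Sum = 522.32489.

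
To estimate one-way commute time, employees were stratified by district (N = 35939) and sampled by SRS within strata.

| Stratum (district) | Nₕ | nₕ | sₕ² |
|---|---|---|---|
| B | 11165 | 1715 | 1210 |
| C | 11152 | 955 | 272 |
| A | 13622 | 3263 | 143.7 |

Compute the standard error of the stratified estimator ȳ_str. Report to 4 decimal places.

0.2958

Var(ȳ_str) = Σₕ Wₕ²(1 − fₕ)sₕ²/nₕ with Wₕ = Nₕ/N, N = 35939.
B: Wₕ = 0.31066529; term = 0.31066529²·(1 − 0.15360502)·1210/1715 = 0.057634138.
C: Wₕ = 0.31030357; term = 0.31030357²·(1 − 0.08563486)·272/955 = 0.025076027.
A: Wₕ = 0.37903114; term = 0.37903114²·(1 − 0.23953898)·143.7/3263 = 0.0048113442.
Sum = 0.087521509.
SE = √(0.087521509) = 0.2958.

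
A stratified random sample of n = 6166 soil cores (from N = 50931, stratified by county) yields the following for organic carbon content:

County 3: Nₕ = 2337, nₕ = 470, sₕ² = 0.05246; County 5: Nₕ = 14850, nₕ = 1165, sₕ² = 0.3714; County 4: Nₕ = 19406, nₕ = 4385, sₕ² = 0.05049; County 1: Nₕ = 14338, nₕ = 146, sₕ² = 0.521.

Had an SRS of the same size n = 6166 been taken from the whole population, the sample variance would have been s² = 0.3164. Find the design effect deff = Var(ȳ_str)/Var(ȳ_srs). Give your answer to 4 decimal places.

6.7934

Var(ȳ_str) = Σ Wₕ²(1−fₕ)sₕ²/nₕ with Wₕ = Nₕ/50931:
  County 3: (2337/50931)²·(1−470/2337)·0.05246/470 = 1.8774529 × 10^-7
  County 5: (14850/50931)²·(1−1165/14850)·0.3714/1165 = 2.4975996 × 10^-5
  County 4: (19406/50931)²·(1−4385/19406)·0.05049/4385 = 1.2939165 × 10^-6
  County 1: (14338/50931)²·(1−146/14338)·0.521/146 = 2.7993206 × 10^-4
  → Var(ȳ_str) = 3.0638972 × 10^-4.
Var(ȳ_srs) = (1 − 6166/50931)·0.3164/6166 = 4.5101329 × 10^-5.
deff = (3.0638972 × 10^-4) / (4.5101329 × 10^-5) = 6.7934.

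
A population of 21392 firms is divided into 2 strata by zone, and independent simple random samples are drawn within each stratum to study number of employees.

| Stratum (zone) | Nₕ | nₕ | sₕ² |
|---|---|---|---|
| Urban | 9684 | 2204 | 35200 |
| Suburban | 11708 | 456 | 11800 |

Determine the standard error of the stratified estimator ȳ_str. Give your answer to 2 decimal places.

Var(ȳ_str) = Σₕ Wₕ²(1 − fₕ)sₕ²/nₕ with Wₕ = Nₕ/N, N = 21392.
Urban: Wₕ = 0.45269260; term = 0.45269260²·(1 − 0.22759190)·35200/2204 = 2.5280443.
Suburban: Wₕ = 0.54730740; term = 0.54730740²·(1 − 0.03894773)·11800/456 = 7.4494948.
Sum = 9.9775391.
SE = √(9.9775391) = 3.16.

3.16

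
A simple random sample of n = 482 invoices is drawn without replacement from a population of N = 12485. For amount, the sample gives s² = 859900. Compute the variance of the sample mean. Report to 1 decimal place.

Under SRS without replacement, Var(ȳ) = (1 − f)·s²/n with f = n/N = 482/12485 = 0.03860633.
Var(ȳ) = (1 − 0.03860633)·859900/482 = 0.96139367·1784.0249 = 1715.1502.

1715.2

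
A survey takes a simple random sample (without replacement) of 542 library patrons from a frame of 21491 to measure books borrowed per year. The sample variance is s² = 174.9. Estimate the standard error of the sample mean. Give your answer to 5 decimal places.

Under SRS without replacement, Var(ȳ) = (1 − f)·s²/n with f = n/N = 542/21491 = 0.02521986.
Var(ȳ) = (1 − 0.02521986)·174.9/542 = 0.97478014·0.32269373 = 0.31455544.
SE(ȳ) = √(0.31455544) = 0.56085.

0.56085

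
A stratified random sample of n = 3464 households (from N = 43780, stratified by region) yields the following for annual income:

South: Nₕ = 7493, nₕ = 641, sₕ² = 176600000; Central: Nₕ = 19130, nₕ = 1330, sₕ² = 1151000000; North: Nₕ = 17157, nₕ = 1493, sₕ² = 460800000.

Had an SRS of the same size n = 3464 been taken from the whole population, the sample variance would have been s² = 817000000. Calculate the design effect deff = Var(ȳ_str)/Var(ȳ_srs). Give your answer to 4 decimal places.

Var(ȳ_str) = Σ Wₕ²(1−fₕ)sₕ²/nₕ with Wₕ = Nₕ/43780:
  South: (7493/43780)²·(1−641/7493)·176600000/641 = 7379.964
  Central: (19130/43780)²·(1−1330/19130)·1151000000/1330 = 153747.17
  North: (17157/43780)²·(1−1493/17157)·460800000/1493 = 43275.807
  → Var(ȳ_str) = 204402.94.
Var(ȳ_srs) = (1 − 3464/43780)·817000000/3464 = 217193.01.
deff = 204402.94 / 217193.01 = 0.9411.

0.9411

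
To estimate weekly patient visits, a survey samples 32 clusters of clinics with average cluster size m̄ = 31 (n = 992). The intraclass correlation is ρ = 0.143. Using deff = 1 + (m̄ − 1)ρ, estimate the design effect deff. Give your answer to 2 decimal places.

5.29

deff = 1 + (31 − 1)·0.143 = 1 + 4.29 = 5.29.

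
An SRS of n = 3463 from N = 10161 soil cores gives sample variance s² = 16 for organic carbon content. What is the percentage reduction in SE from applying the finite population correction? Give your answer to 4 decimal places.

f = n/N = 3463/10161 = 0.34081291.
SE_no-fpc = √(s²/n) = 0.067972579; SE_fpc = √((1−f)s²/n) = 0.055187166.
Ratio = √(1−f) = 0.81190337. Reduction = 100·(1 − 0.81190337) = 18.8097%.

18.8097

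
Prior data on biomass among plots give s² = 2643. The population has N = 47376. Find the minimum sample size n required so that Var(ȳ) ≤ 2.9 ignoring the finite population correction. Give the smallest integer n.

Without fpc, n₀ = s²/D = 2643/2.9 = 911.3793.
Rounding up, n = 912.

912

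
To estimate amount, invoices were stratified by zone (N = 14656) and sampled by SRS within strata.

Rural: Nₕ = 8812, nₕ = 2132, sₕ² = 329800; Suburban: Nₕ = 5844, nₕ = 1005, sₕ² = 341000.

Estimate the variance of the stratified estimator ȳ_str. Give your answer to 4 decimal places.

87.0627

Var(ȳ_str) = Σₕ Wₕ²(1 − fₕ)sₕ²/nₕ with Wₕ = Nₕ/N, N = 14656.
Rural: Wₕ = 0.60125546; term = 0.60125546²·(1 − 0.24194281)·329800/2132 = 42.391959.
Suburban: Wₕ = 0.39874454; term = 0.39874454²·(1 − 0.17197125)·341000/1005 = 44.670749.
Sum = 87.062708.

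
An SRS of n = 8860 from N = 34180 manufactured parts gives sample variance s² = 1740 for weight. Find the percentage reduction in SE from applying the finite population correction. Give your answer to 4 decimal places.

f = n/N = 8860/34180 = 0.25921592.
SE_no-fpc = √(s²/n) = 0.44315715; SE_fpc = √((1−f)s²/n) = 0.38142011.
Ratio = √(1−f) = 0.86068815. Reduction = 100·(1 − 0.86068815) = 13.9312%.

13.9312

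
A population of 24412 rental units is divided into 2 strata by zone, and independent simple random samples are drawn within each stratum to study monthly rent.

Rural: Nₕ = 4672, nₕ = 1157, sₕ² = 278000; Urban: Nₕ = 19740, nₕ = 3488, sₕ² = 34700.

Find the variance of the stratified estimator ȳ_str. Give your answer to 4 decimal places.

Var(ȳ_str) = Σₕ Wₕ²(1 − fₕ)sₕ²/nₕ with Wₕ = Nₕ/N, N = 24412.
Rural: Wₕ = 0.19138129; term = 0.19138129²·(1 − 0.24764555)·278000/1157 = 6.6211416.
Urban: Wₕ = 0.80861871; term = 0.80861871²·(1 − 0.17669706)·34700/3488 = 5.3555026.
Sum = 11.976644.

11.9766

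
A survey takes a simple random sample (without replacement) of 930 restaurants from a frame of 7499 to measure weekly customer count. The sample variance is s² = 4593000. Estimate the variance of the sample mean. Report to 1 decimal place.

4326.2

Under SRS without replacement, Var(ȳ) = (1 − f)·s²/n with f = n/N = 930/7499 = 0.12401654.
Var(ȳ) = (1 − 0.12401654)·4593000/930 = 0.87598346·4938.7097 = 4326.228.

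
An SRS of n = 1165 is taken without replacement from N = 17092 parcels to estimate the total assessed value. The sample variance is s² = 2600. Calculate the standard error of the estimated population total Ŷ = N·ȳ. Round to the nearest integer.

24648

Var(Ŷ) = N²·Var(ȳ) = N²·(1 − n/N)·s²/n.
f = 1165/17092 = 0.06816054; Var(ȳ) = 0.93183946·2600/1165 = 2.0796417.
Var(Ŷ) = 17092² · 2.0796417 = 6.0753917 × 10^8.
SE(Ŷ) = √(6.0753917 × 10^8) = 24648.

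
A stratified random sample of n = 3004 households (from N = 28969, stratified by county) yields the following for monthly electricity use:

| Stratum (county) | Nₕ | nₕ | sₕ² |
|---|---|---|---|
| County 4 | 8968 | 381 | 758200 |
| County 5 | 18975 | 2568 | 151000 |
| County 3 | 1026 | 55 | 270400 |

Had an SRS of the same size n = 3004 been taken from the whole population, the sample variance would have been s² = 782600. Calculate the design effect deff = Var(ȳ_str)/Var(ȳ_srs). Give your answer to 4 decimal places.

Var(ȳ_str) = Σ Wₕ²(1−fₕ)sₕ²/nₕ with Wₕ = Nₕ/28969:
  County 4: (8968/28969)²·(1−381/8968)·758200/381 = 182.61181
  County 5: (18975/28969)²·(1−2568/18975)·151000/2568 = 21.813527
  County 3: (1026/28969)²·(1−55/1026)·270400/55 = 5.8363803
  → Var(ȳ_str) = 210.26172.
Var(ȳ_srs) = (1 − 3004/28969)·782600/3004 = 233.50422.
deff = 210.26172 / 233.50422 = 0.9005.

0.9005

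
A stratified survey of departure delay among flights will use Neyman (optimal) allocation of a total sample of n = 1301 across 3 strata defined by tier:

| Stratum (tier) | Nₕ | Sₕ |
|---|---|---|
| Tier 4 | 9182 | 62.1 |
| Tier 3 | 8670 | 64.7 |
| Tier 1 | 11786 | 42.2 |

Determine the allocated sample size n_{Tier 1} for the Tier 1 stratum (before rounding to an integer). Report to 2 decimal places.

397.34

Neyman allocation: nₕ = n·NₕSₕ / Σⱼ NⱼSⱼ.
Σ NⱼSⱼ = 9182·62.1 + 8670·64.7 + 11786·42.2 = 1.6285204 × 10^6.
n_{Tier 1} = 1301·11786·42.2 / (1.6285204 × 10^6) = 397.34.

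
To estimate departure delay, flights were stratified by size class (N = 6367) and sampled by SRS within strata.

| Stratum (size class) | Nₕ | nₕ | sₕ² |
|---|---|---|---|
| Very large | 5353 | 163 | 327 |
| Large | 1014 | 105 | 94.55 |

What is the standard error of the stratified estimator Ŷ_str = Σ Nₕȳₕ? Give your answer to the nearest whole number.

7521

Var(Ŷ_str) = Σₕ Nₕ²(1 − fₕ)sₕ²/nₕ.
Very large: 5353²·(1 − 163/5353)·327/163 = 5.5734582 × 10^7.
Large: 1014²·(1 − 105/1014)·94.55/105 = 829992.32.
Sum = 5.6564574 × 10^7.
SE = √(5.6564574 × 10^7) = 7521.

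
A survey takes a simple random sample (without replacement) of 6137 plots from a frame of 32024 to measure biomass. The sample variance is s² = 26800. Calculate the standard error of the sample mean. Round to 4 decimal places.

Under SRS without replacement, Var(ȳ) = (1 − f)·s²/n with f = n/N = 6137/32024 = 0.19163752.
Var(ȳ) = (1 − 0.19163752)·26800/6137 = 0.80836248·4.3669545 = 3.5300822.
SE(ȳ) = √(3.5300822) = 1.8789.

1.8789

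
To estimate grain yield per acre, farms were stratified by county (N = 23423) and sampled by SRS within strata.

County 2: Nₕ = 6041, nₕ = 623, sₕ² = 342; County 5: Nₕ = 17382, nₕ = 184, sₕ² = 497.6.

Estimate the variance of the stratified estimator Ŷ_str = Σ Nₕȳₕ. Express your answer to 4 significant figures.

8.264 × 10^8

Var(Ŷ_str) = Σₕ Nₕ²(1 − fₕ)sₕ²/nₕ.
County 2: 6041²·(1 − 623/6041)·342/623 = 1.7967427 × 10^7.
County 5: 17382²·(1 − 184/17382)·497.6/184 = 8.0842594 × 10^8.
Sum = 8.2639337 × 10^8.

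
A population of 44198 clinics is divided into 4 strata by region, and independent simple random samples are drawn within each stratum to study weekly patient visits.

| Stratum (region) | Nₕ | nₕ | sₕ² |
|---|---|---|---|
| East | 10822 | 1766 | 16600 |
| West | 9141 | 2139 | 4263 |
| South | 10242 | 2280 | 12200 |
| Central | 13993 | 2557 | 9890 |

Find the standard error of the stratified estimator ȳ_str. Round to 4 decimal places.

Var(ȳ_str) = Σₕ Wₕ²(1 − fₕ)sₕ²/nₕ with Wₕ = Nₕ/N, N = 44198.
East: Wₕ = 0.24485271; term = 0.24485271²·(1 − 0.16318610)·16600/1766 = 0.47158078.
West: Wₕ = 0.20681931; term = 0.20681931²·(1 − 0.23400066)·4263/2139 = 0.065300293.
South: Wₕ = 0.23172994; term = 0.23172994²·(1 − 0.22261277)·12200/2280 = 0.22337095.
Central: Wₕ = 0.31659804; term = 0.31659804²·(1 − 0.18273422)·9890/2557 = 0.31684387.
Sum = 1.0770959.
SE = √(1.0770959) = 1.0378.

1.0378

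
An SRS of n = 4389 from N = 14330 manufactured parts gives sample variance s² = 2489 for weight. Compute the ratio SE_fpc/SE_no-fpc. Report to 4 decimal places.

0.8329

f = n/N = 4389/14330 = 0.30628053.
SE_no-fpc = √(s²/n) = 0.75306014; SE_fpc = √((1−f)s²/n) = 0.62722246.
Ratio = √(1−f) = 0.83289823.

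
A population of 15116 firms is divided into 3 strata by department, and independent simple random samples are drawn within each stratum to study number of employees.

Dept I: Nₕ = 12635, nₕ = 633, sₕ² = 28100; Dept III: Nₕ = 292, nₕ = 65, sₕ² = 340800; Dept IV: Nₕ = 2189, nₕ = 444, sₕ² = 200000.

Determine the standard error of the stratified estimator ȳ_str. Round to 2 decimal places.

Var(ȳ_str) = Σₕ Wₕ²(1 − fₕ)sₕ²/nₕ with Wₕ = Nₕ/N, N = 15116.
Dept I: Wₕ = 0.83586928; term = 0.83586928²·(1 − 0.05009893)·28100/633 = 29.461694.
Dept III: Wₕ = 0.01931728; term = 0.01931728²·(1 − 0.22260274)·340800/65 = 1.5209718.
Dept IV: Wₕ = 0.14481344; term = 0.14481344²·(1 − 0.20283234)·200000/444 = 7.5303377.
Sum = 38.513004.
SE = √(38.513004) = 6.21.

6.21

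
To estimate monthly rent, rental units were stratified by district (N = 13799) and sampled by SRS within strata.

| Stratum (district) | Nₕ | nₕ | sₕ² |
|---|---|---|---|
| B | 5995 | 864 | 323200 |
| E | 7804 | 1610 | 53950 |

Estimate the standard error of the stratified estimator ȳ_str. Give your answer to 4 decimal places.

Var(ȳ_str) = Σₕ Wₕ²(1 − fₕ)sₕ²/nₕ with Wₕ = Nₕ/N, N = 13799.
B: Wₕ = 0.43445177; term = 0.43445177²·(1 − 0.14412010)·323200/864 = 60.430137.
E: Wₕ = 0.56554823; term = 0.56554823²·(1 − 0.20630446)·53950/1610 = 8.5066547.
Sum = 68.936792.
SE = √(68.936792) = 8.3028.

8.3028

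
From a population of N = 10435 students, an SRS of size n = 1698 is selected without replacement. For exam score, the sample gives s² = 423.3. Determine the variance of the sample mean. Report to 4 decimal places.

0.2087

Under SRS without replacement, Var(ȳ) = (1 − f)·s²/n with f = n/N = 1698/10435 = 0.16272161.
Var(ȳ) = (1 − 0.16272161)·423.3/1698 = 0.83727839·0.24929329 = 0.20872788.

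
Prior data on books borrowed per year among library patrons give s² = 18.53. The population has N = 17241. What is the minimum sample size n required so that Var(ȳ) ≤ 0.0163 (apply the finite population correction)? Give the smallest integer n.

Without fpc, n₀ = s²/D = 18.53/0.0163 = 1136.8098.
With fpc, (1 − n/N)·s²/n ≤ D requires n ≥ n₀/(1 + n₀/N) = 1136.8098/(1 + 1136.8098/17241) = 1066.4893.
Rounding up, n = 1067.

1067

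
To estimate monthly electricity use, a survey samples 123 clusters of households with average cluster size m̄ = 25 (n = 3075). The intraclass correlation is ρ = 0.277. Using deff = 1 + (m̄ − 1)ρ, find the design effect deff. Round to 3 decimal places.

7.648

deff = 1 + (25 − 1)·0.277 = 1 + 6.648 = 7.648.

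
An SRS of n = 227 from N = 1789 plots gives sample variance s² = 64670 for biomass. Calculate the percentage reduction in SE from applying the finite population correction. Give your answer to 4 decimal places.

6.5595

f = n/N = 227/1789 = 0.12688653.
SE_no-fpc = √(s²/n) = 16.878681; SE_fpc = √((1−f)s²/n) = 15.771531.
Ratio = √(1−f) = 0.93440541. Reduction = 100·(1 − 0.93440541) = 6.5595%.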